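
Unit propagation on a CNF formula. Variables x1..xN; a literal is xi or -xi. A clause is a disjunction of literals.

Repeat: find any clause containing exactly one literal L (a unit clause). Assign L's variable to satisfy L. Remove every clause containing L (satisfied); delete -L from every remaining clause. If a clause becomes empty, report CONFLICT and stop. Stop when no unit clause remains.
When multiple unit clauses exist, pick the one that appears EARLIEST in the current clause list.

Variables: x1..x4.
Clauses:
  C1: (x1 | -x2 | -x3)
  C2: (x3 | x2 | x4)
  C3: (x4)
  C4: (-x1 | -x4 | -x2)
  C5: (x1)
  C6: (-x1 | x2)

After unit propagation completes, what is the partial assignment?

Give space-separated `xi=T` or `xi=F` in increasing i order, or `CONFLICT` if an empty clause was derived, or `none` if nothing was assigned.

Answer: CONFLICT

Derivation:
unit clause [4] forces x4=T; simplify:
  drop -4 from [-1, -4, -2] -> [-1, -2]
  satisfied 2 clause(s); 4 remain; assigned so far: [4]
unit clause [1] forces x1=T; simplify:
  drop -1 from [-1, -2] -> [-2]
  drop -1 from [-1, 2] -> [2]
  satisfied 2 clause(s); 2 remain; assigned so far: [1, 4]
unit clause [-2] forces x2=F; simplify:
  drop 2 from [2] -> [] (empty!)
  satisfied 1 clause(s); 1 remain; assigned so far: [1, 2, 4]
CONFLICT (empty clause)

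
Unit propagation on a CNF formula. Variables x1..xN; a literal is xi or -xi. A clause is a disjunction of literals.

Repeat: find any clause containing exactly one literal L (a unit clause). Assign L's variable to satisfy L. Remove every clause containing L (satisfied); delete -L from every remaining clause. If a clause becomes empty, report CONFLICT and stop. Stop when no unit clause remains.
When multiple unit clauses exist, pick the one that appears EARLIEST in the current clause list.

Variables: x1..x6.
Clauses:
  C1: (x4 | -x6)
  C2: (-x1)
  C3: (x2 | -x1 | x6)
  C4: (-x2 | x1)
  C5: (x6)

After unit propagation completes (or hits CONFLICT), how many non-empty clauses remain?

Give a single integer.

unit clause [-1] forces x1=F; simplify:
  drop 1 from [-2, 1] -> [-2]
  satisfied 2 clause(s); 3 remain; assigned so far: [1]
unit clause [-2] forces x2=F; simplify:
  satisfied 1 clause(s); 2 remain; assigned so far: [1, 2]
unit clause [6] forces x6=T; simplify:
  drop -6 from [4, -6] -> [4]
  satisfied 1 clause(s); 1 remain; assigned so far: [1, 2, 6]
unit clause [4] forces x4=T; simplify:
  satisfied 1 clause(s); 0 remain; assigned so far: [1, 2, 4, 6]

Answer: 0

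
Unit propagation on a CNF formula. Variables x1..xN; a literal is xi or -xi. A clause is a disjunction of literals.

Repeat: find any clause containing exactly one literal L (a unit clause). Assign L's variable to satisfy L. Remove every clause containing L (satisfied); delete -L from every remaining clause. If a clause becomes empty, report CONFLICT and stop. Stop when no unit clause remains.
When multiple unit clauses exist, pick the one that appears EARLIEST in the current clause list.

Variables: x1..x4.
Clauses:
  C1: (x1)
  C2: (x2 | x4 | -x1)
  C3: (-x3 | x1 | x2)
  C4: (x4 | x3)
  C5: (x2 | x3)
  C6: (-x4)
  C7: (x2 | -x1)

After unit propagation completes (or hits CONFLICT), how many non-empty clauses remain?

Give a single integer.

Answer: 0

Derivation:
unit clause [1] forces x1=T; simplify:
  drop -1 from [2, 4, -1] -> [2, 4]
  drop -1 from [2, -1] -> [2]
  satisfied 2 clause(s); 5 remain; assigned so far: [1]
unit clause [-4] forces x4=F; simplify:
  drop 4 from [2, 4] -> [2]
  drop 4 from [4, 3] -> [3]
  satisfied 1 clause(s); 4 remain; assigned so far: [1, 4]
unit clause [2] forces x2=T; simplify:
  satisfied 3 clause(s); 1 remain; assigned so far: [1, 2, 4]
unit clause [3] forces x3=T; simplify:
  satisfied 1 clause(s); 0 remain; assigned so far: [1, 2, 3, 4]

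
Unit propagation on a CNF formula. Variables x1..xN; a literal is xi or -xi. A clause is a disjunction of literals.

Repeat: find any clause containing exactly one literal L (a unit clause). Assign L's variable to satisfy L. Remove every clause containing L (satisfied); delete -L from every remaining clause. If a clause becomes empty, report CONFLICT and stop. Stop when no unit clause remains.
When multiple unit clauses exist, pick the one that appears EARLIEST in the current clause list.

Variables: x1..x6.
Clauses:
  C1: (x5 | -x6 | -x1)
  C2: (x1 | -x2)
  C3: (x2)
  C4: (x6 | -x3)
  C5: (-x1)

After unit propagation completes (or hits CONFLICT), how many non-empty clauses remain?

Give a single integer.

unit clause [2] forces x2=T; simplify:
  drop -2 from [1, -2] -> [1]
  satisfied 1 clause(s); 4 remain; assigned so far: [2]
unit clause [1] forces x1=T; simplify:
  drop -1 from [5, -6, -1] -> [5, -6]
  drop -1 from [-1] -> [] (empty!)
  satisfied 1 clause(s); 3 remain; assigned so far: [1, 2]
CONFLICT (empty clause)

Answer: 2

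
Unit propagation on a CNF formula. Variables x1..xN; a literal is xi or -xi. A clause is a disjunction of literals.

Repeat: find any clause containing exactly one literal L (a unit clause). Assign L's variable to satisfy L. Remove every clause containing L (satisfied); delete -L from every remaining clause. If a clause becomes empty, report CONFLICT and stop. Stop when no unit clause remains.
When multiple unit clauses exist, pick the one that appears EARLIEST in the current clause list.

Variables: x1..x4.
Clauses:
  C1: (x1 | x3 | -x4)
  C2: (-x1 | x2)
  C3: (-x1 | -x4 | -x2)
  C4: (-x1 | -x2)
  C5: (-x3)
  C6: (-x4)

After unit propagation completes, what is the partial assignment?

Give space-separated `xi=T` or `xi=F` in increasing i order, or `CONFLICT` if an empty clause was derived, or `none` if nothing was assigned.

unit clause [-3] forces x3=F; simplify:
  drop 3 from [1, 3, -4] -> [1, -4]
  satisfied 1 clause(s); 5 remain; assigned so far: [3]
unit clause [-4] forces x4=F; simplify:
  satisfied 3 clause(s); 2 remain; assigned so far: [3, 4]

Answer: x3=F x4=F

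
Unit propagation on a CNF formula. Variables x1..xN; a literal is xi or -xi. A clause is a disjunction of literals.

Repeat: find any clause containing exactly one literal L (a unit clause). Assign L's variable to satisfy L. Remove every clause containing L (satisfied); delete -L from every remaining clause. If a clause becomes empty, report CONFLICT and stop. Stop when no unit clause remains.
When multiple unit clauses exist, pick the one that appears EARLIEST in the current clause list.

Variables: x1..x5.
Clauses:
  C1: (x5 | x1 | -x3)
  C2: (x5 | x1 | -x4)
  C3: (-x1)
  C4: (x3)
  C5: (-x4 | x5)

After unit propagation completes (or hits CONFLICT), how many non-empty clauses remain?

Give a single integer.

unit clause [-1] forces x1=F; simplify:
  drop 1 from [5, 1, -3] -> [5, -3]
  drop 1 from [5, 1, -4] -> [5, -4]
  satisfied 1 clause(s); 4 remain; assigned so far: [1]
unit clause [3] forces x3=T; simplify:
  drop -3 from [5, -3] -> [5]
  satisfied 1 clause(s); 3 remain; assigned so far: [1, 3]
unit clause [5] forces x5=T; simplify:
  satisfied 3 clause(s); 0 remain; assigned so far: [1, 3, 5]

Answer: 0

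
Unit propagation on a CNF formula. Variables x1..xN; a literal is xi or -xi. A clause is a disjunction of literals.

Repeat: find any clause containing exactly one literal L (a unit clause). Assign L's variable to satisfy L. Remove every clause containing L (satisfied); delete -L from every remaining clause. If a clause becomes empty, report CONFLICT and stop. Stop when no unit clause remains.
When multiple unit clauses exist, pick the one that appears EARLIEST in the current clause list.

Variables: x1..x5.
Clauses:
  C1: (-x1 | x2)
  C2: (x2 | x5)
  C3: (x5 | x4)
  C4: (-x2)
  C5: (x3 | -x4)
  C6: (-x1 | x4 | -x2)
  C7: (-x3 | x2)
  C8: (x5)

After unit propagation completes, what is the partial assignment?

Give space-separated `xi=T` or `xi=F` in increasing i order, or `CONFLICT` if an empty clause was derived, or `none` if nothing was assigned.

Answer: x1=F x2=F x3=F x4=F x5=T

Derivation:
unit clause [-2] forces x2=F; simplify:
  drop 2 from [-1, 2] -> [-1]
  drop 2 from [2, 5] -> [5]
  drop 2 from [-3, 2] -> [-3]
  satisfied 2 clause(s); 6 remain; assigned so far: [2]
unit clause [-1] forces x1=F; simplify:
  satisfied 1 clause(s); 5 remain; assigned so far: [1, 2]
unit clause [5] forces x5=T; simplify:
  satisfied 3 clause(s); 2 remain; assigned so far: [1, 2, 5]
unit clause [-3] forces x3=F; simplify:
  drop 3 from [3, -4] -> [-4]
  satisfied 1 clause(s); 1 remain; assigned so far: [1, 2, 3, 5]
unit clause [-4] forces x4=F; simplify:
  satisfied 1 clause(s); 0 remain; assigned so far: [1, 2, 3, 4, 5]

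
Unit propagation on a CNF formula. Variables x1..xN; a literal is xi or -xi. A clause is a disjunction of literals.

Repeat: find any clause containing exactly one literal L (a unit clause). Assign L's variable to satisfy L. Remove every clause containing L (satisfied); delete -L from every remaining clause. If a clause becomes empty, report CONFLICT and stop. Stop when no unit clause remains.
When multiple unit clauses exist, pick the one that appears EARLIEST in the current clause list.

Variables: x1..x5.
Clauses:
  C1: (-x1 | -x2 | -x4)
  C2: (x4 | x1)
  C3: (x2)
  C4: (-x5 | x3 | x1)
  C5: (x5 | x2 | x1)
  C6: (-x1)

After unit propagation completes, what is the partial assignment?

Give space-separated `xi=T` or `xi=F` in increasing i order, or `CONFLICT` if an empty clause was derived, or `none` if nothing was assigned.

Answer: x1=F x2=T x4=T

Derivation:
unit clause [2] forces x2=T; simplify:
  drop -2 from [-1, -2, -4] -> [-1, -4]
  satisfied 2 clause(s); 4 remain; assigned so far: [2]
unit clause [-1] forces x1=F; simplify:
  drop 1 from [4, 1] -> [4]
  drop 1 from [-5, 3, 1] -> [-5, 3]
  satisfied 2 clause(s); 2 remain; assigned so far: [1, 2]
unit clause [4] forces x4=T; simplify:
  satisfied 1 clause(s); 1 remain; assigned so far: [1, 2, 4]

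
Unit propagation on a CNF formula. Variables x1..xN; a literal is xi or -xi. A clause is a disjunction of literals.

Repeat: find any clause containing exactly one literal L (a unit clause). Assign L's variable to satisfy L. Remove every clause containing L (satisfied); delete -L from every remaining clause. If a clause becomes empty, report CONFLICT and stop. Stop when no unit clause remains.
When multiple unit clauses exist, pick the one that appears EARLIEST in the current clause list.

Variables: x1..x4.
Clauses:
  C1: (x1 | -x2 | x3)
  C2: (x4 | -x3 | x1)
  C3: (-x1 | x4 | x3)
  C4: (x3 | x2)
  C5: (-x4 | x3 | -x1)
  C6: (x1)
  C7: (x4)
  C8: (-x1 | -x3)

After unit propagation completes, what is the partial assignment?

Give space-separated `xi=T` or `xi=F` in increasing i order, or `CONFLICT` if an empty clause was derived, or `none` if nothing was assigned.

Answer: CONFLICT

Derivation:
unit clause [1] forces x1=T; simplify:
  drop -1 from [-1, 4, 3] -> [4, 3]
  drop -1 from [-4, 3, -1] -> [-4, 3]
  drop -1 from [-1, -3] -> [-3]
  satisfied 3 clause(s); 5 remain; assigned so far: [1]
unit clause [4] forces x4=T; simplify:
  drop -4 from [-4, 3] -> [3]
  satisfied 2 clause(s); 3 remain; assigned so far: [1, 4]
unit clause [3] forces x3=T; simplify:
  drop -3 from [-3] -> [] (empty!)
  satisfied 2 clause(s); 1 remain; assigned so far: [1, 3, 4]
CONFLICT (empty clause)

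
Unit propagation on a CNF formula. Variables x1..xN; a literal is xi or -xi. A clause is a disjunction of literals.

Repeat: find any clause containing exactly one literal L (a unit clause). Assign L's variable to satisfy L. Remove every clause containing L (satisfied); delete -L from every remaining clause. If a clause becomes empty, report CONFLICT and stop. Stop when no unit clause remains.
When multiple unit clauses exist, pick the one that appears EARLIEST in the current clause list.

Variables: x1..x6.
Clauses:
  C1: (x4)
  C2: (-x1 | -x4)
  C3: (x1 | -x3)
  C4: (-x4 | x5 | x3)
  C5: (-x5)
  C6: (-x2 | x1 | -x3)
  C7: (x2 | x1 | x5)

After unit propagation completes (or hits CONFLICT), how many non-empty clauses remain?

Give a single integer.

unit clause [4] forces x4=T; simplify:
  drop -4 from [-1, -4] -> [-1]
  drop -4 from [-4, 5, 3] -> [5, 3]
  satisfied 1 clause(s); 6 remain; assigned so far: [4]
unit clause [-1] forces x1=F; simplify:
  drop 1 from [1, -3] -> [-3]
  drop 1 from [-2, 1, -3] -> [-2, -3]
  drop 1 from [2, 1, 5] -> [2, 5]
  satisfied 1 clause(s); 5 remain; assigned so far: [1, 4]
unit clause [-3] forces x3=F; simplify:
  drop 3 from [5, 3] -> [5]
  satisfied 2 clause(s); 3 remain; assigned so far: [1, 3, 4]
unit clause [5] forces x5=T; simplify:
  drop -5 from [-5] -> [] (empty!)
  satisfied 2 clause(s); 1 remain; assigned so far: [1, 3, 4, 5]
CONFLICT (empty clause)

Answer: 0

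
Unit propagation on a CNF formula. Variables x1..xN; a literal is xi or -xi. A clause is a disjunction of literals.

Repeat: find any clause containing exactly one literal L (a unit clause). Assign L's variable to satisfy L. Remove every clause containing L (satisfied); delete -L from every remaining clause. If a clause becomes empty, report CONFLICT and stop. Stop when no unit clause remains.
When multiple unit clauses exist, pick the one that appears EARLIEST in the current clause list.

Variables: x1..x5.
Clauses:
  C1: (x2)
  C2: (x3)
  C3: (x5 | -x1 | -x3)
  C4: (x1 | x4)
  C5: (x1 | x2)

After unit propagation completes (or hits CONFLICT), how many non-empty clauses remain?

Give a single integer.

Answer: 2

Derivation:
unit clause [2] forces x2=T; simplify:
  satisfied 2 clause(s); 3 remain; assigned so far: [2]
unit clause [3] forces x3=T; simplify:
  drop -3 from [5, -1, -3] -> [5, -1]
  satisfied 1 clause(s); 2 remain; assigned so far: [2, 3]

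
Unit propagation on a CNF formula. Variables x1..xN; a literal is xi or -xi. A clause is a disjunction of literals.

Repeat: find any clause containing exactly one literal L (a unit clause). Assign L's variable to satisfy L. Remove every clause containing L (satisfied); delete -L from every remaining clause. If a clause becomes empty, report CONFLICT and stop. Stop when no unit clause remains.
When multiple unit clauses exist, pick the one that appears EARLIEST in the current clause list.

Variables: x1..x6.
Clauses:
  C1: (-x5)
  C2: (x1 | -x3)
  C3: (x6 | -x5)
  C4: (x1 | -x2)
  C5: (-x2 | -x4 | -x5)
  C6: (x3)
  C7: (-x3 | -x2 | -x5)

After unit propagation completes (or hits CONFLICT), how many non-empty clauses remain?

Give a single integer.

unit clause [-5] forces x5=F; simplify:
  satisfied 4 clause(s); 3 remain; assigned so far: [5]
unit clause [3] forces x3=T; simplify:
  drop -3 from [1, -3] -> [1]
  satisfied 1 clause(s); 2 remain; assigned so far: [3, 5]
unit clause [1] forces x1=T; simplify:
  satisfied 2 clause(s); 0 remain; assigned so far: [1, 3, 5]

Answer: 0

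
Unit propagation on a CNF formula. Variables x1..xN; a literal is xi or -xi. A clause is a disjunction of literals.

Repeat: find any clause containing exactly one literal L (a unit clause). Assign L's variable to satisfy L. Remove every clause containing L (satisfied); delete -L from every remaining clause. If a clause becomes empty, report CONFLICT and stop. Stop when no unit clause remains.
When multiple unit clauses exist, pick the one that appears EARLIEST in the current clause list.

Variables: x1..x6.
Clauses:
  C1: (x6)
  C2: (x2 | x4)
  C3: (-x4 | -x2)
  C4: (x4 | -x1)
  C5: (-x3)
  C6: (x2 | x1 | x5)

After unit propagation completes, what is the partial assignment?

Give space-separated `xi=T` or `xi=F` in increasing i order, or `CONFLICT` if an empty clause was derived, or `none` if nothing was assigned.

Answer: x3=F x6=T

Derivation:
unit clause [6] forces x6=T; simplify:
  satisfied 1 clause(s); 5 remain; assigned so far: [6]
unit clause [-3] forces x3=F; simplify:
  satisfied 1 clause(s); 4 remain; assigned so far: [3, 6]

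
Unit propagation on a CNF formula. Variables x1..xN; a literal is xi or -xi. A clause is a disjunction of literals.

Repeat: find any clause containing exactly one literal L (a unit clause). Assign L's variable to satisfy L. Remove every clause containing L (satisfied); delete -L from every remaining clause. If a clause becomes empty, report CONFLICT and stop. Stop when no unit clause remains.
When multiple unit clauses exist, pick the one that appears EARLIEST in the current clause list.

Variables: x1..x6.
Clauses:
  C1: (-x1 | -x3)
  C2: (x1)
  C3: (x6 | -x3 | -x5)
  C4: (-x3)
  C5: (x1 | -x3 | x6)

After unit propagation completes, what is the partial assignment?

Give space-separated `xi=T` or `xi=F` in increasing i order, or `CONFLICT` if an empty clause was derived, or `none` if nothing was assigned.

Answer: x1=T x3=F

Derivation:
unit clause [1] forces x1=T; simplify:
  drop -1 from [-1, -3] -> [-3]
  satisfied 2 clause(s); 3 remain; assigned so far: [1]
unit clause [-3] forces x3=F; simplify:
  satisfied 3 clause(s); 0 remain; assigned so far: [1, 3]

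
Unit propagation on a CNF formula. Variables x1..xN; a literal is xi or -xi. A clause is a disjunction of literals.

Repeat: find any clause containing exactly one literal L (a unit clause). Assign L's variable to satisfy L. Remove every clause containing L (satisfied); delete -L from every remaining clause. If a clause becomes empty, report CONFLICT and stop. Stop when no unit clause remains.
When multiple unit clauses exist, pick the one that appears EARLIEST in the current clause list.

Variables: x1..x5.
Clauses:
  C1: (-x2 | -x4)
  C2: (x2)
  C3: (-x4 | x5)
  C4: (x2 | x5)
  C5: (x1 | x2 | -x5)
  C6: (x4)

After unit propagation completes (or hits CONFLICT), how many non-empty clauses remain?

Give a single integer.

Answer: 0

Derivation:
unit clause [2] forces x2=T; simplify:
  drop -2 from [-2, -4] -> [-4]
  satisfied 3 clause(s); 3 remain; assigned so far: [2]
unit clause [-4] forces x4=F; simplify:
  drop 4 from [4] -> [] (empty!)
  satisfied 2 clause(s); 1 remain; assigned so far: [2, 4]
CONFLICT (empty clause)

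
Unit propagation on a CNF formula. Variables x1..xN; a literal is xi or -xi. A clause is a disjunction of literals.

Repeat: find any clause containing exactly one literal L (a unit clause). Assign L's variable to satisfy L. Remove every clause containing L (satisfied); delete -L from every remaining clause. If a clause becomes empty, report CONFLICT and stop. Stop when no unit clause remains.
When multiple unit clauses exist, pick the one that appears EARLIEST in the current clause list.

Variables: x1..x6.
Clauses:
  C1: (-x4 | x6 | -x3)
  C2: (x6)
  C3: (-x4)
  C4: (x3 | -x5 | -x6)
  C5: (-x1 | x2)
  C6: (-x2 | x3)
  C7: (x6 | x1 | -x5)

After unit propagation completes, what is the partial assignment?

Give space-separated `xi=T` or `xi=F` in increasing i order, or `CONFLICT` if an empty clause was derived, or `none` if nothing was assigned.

unit clause [6] forces x6=T; simplify:
  drop -6 from [3, -5, -6] -> [3, -5]
  satisfied 3 clause(s); 4 remain; assigned so far: [6]
unit clause [-4] forces x4=F; simplify:
  satisfied 1 clause(s); 3 remain; assigned so far: [4, 6]

Answer: x4=F x6=T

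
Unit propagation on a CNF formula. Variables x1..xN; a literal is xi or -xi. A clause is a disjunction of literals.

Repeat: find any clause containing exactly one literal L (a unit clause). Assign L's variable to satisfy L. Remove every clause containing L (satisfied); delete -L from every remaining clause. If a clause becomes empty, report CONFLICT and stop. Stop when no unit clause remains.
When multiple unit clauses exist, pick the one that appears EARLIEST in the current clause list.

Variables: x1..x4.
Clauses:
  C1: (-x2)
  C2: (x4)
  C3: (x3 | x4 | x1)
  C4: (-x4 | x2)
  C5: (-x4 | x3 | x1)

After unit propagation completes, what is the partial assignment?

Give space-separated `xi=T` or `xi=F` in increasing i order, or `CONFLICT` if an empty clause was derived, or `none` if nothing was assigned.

Answer: CONFLICT

Derivation:
unit clause [-2] forces x2=F; simplify:
  drop 2 from [-4, 2] -> [-4]
  satisfied 1 clause(s); 4 remain; assigned so far: [2]
unit clause [4] forces x4=T; simplify:
  drop -4 from [-4] -> [] (empty!)
  drop -4 from [-4, 3, 1] -> [3, 1]
  satisfied 2 clause(s); 2 remain; assigned so far: [2, 4]
CONFLICT (empty clause)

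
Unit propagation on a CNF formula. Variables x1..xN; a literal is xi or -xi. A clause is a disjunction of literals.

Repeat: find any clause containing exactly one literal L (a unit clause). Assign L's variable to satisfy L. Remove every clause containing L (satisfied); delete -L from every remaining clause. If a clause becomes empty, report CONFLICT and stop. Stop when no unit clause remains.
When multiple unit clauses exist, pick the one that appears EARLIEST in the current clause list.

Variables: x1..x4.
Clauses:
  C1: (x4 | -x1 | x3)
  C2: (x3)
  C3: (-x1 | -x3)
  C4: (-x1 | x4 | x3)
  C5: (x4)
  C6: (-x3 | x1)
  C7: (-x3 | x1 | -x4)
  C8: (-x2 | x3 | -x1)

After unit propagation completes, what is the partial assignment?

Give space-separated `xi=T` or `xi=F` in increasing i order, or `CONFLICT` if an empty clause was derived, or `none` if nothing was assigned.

unit clause [3] forces x3=T; simplify:
  drop -3 from [-1, -3] -> [-1]
  drop -3 from [-3, 1] -> [1]
  drop -3 from [-3, 1, -4] -> [1, -4]
  satisfied 4 clause(s); 4 remain; assigned so far: [3]
unit clause [-1] forces x1=F; simplify:
  drop 1 from [1] -> [] (empty!)
  drop 1 from [1, -4] -> [-4]
  satisfied 1 clause(s); 3 remain; assigned so far: [1, 3]
CONFLICT (empty clause)

Answer: CONFLICT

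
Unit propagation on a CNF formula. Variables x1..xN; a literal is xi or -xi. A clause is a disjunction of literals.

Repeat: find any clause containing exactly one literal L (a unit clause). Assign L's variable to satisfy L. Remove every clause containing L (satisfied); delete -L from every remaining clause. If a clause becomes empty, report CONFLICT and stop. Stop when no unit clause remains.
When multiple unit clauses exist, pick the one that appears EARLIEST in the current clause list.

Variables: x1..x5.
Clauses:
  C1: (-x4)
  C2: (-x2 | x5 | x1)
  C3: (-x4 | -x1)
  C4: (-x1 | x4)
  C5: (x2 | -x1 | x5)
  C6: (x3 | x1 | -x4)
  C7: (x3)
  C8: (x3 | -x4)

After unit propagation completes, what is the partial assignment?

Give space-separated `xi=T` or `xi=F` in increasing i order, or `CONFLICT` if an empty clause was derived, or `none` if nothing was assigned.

unit clause [-4] forces x4=F; simplify:
  drop 4 from [-1, 4] -> [-1]
  satisfied 4 clause(s); 4 remain; assigned so far: [4]
unit clause [-1] forces x1=F; simplify:
  drop 1 from [-2, 5, 1] -> [-2, 5]
  satisfied 2 clause(s); 2 remain; assigned so far: [1, 4]
unit clause [3] forces x3=T; simplify:
  satisfied 1 clause(s); 1 remain; assigned so far: [1, 3, 4]

Answer: x1=F x3=T x4=F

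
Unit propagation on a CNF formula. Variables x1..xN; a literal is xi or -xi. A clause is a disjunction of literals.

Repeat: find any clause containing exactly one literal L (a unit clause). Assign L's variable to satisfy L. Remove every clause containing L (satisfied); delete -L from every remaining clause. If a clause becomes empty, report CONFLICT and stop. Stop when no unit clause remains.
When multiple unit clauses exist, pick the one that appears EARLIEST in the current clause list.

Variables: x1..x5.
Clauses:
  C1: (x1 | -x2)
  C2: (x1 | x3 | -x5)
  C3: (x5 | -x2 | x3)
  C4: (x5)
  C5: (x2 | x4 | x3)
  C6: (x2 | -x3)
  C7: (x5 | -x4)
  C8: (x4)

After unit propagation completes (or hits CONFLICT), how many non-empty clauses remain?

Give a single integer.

Answer: 3

Derivation:
unit clause [5] forces x5=T; simplify:
  drop -5 from [1, 3, -5] -> [1, 3]
  satisfied 3 clause(s); 5 remain; assigned so far: [5]
unit clause [4] forces x4=T; simplify:
  satisfied 2 clause(s); 3 remain; assigned so far: [4, 5]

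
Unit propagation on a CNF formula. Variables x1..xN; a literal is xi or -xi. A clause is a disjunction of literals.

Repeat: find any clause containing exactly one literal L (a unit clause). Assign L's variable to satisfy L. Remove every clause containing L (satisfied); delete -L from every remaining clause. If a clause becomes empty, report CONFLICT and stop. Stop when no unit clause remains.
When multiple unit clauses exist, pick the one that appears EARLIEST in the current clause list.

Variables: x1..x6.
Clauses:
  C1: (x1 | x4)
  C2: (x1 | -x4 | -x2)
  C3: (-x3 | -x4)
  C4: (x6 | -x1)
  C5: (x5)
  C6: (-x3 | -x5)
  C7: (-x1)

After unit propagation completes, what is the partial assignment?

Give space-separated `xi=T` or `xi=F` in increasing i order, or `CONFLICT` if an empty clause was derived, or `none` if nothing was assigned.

Answer: x1=F x2=F x3=F x4=T x5=T

Derivation:
unit clause [5] forces x5=T; simplify:
  drop -5 from [-3, -5] -> [-3]
  satisfied 1 clause(s); 6 remain; assigned so far: [5]
unit clause [-3] forces x3=F; simplify:
  satisfied 2 clause(s); 4 remain; assigned so far: [3, 5]
unit clause [-1] forces x1=F; simplify:
  drop 1 from [1, 4] -> [4]
  drop 1 from [1, -4, -2] -> [-4, -2]
  satisfied 2 clause(s); 2 remain; assigned so far: [1, 3, 5]
unit clause [4] forces x4=T; simplify:
  drop -4 from [-4, -2] -> [-2]
  satisfied 1 clause(s); 1 remain; assigned so far: [1, 3, 4, 5]
unit clause [-2] forces x2=F; simplify:
  satisfied 1 clause(s); 0 remain; assigned so far: [1, 2, 3, 4, 5]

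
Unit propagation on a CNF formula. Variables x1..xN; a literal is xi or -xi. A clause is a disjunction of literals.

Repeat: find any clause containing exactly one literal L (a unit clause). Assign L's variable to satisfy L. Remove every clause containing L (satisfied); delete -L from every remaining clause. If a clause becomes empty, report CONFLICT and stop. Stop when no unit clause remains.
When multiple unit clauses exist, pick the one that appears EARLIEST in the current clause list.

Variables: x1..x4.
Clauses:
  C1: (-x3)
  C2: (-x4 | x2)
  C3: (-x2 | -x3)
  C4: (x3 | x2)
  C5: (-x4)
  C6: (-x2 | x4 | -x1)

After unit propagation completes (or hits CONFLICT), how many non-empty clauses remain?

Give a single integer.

unit clause [-3] forces x3=F; simplify:
  drop 3 from [3, 2] -> [2]
  satisfied 2 clause(s); 4 remain; assigned so far: [3]
unit clause [2] forces x2=T; simplify:
  drop -2 from [-2, 4, -1] -> [4, -1]
  satisfied 2 clause(s); 2 remain; assigned so far: [2, 3]
unit clause [-4] forces x4=F; simplify:
  drop 4 from [4, -1] -> [-1]
  satisfied 1 clause(s); 1 remain; assigned so far: [2, 3, 4]
unit clause [-1] forces x1=F; simplify:
  satisfied 1 clause(s); 0 remain; assigned so far: [1, 2, 3, 4]

Answer: 0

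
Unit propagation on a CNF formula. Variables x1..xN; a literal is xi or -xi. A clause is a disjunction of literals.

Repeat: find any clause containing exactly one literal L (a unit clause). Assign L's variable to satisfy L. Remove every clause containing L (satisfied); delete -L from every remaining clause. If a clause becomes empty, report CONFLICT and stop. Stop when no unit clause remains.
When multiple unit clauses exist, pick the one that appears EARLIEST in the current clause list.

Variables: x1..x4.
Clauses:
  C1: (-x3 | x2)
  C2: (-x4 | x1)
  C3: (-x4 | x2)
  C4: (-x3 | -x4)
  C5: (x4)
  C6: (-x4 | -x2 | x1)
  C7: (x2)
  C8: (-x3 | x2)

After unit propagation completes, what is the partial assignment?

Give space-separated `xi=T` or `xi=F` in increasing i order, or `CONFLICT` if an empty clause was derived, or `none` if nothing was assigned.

unit clause [4] forces x4=T; simplify:
  drop -4 from [-4, 1] -> [1]
  drop -4 from [-4, 2] -> [2]
  drop -4 from [-3, -4] -> [-3]
  drop -4 from [-4, -2, 1] -> [-2, 1]
  satisfied 1 clause(s); 7 remain; assigned so far: [4]
unit clause [1] forces x1=T; simplify:
  satisfied 2 clause(s); 5 remain; assigned so far: [1, 4]
unit clause [2] forces x2=T; simplify:
  satisfied 4 clause(s); 1 remain; assigned so far: [1, 2, 4]
unit clause [-3] forces x3=F; simplify:
  satisfied 1 clause(s); 0 remain; assigned so far: [1, 2, 3, 4]

Answer: x1=T x2=T x3=F x4=T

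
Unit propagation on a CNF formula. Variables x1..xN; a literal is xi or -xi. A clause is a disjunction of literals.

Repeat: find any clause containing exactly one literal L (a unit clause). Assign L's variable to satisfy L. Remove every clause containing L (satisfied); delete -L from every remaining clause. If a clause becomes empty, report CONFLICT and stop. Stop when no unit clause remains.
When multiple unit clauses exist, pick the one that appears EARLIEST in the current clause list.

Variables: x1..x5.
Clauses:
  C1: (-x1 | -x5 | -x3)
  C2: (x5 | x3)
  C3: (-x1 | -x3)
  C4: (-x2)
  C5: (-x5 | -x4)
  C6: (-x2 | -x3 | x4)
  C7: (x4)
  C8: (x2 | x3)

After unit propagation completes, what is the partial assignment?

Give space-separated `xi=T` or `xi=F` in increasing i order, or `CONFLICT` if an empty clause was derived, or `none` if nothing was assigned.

Answer: x1=F x2=F x3=T x4=T x5=F

Derivation:
unit clause [-2] forces x2=F; simplify:
  drop 2 from [2, 3] -> [3]
  satisfied 2 clause(s); 6 remain; assigned so far: [2]
unit clause [4] forces x4=T; simplify:
  drop -4 from [-5, -4] -> [-5]
  satisfied 1 clause(s); 5 remain; assigned so far: [2, 4]
unit clause [-5] forces x5=F; simplify:
  drop 5 from [5, 3] -> [3]
  satisfied 2 clause(s); 3 remain; assigned so far: [2, 4, 5]
unit clause [3] forces x3=T; simplify:
  drop -3 from [-1, -3] -> [-1]
  satisfied 2 clause(s); 1 remain; assigned so far: [2, 3, 4, 5]
unit clause [-1] forces x1=F; simplify:
  satisfied 1 clause(s); 0 remain; assigned so far: [1, 2, 3, 4, 5]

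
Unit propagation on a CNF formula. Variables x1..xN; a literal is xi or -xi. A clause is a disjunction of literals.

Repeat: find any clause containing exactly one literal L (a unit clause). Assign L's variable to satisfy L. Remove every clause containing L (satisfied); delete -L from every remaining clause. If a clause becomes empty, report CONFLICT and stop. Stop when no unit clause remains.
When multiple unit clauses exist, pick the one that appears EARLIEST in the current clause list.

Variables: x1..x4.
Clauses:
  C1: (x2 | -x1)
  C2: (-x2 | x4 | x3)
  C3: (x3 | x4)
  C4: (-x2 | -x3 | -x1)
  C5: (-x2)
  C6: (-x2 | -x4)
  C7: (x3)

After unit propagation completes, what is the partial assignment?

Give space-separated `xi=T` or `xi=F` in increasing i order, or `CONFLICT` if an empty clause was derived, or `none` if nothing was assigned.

Answer: x1=F x2=F x3=T

Derivation:
unit clause [-2] forces x2=F; simplify:
  drop 2 from [2, -1] -> [-1]
  satisfied 4 clause(s); 3 remain; assigned so far: [2]
unit clause [-1] forces x1=F; simplify:
  satisfied 1 clause(s); 2 remain; assigned so far: [1, 2]
unit clause [3] forces x3=T; simplify:
  satisfied 2 clause(s); 0 remain; assigned so far: [1, 2, 3]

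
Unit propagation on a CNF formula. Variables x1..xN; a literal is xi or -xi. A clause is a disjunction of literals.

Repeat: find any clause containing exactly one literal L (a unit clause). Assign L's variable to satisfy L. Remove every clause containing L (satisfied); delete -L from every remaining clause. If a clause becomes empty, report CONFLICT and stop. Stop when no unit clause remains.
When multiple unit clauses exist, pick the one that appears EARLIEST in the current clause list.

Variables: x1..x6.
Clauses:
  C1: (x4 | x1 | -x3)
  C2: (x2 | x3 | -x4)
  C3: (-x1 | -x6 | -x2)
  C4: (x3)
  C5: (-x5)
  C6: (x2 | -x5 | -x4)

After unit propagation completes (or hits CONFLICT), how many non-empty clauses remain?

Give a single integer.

Answer: 2

Derivation:
unit clause [3] forces x3=T; simplify:
  drop -3 from [4, 1, -3] -> [4, 1]
  satisfied 2 clause(s); 4 remain; assigned so far: [3]
unit clause [-5] forces x5=F; simplify:
  satisfied 2 clause(s); 2 remain; assigned so far: [3, 5]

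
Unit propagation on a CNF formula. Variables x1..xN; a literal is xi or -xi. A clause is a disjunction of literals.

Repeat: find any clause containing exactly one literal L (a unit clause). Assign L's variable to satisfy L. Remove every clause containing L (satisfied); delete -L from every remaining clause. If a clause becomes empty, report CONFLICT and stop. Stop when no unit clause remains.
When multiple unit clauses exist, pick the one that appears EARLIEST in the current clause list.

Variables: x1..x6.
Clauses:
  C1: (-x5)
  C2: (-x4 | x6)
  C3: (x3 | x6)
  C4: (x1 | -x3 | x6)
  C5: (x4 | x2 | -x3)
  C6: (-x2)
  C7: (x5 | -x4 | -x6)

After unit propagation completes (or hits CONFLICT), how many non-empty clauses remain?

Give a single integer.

unit clause [-5] forces x5=F; simplify:
  drop 5 from [5, -4, -6] -> [-4, -6]
  satisfied 1 clause(s); 6 remain; assigned so far: [5]
unit clause [-2] forces x2=F; simplify:
  drop 2 from [4, 2, -3] -> [4, -3]
  satisfied 1 clause(s); 5 remain; assigned so far: [2, 5]

Answer: 5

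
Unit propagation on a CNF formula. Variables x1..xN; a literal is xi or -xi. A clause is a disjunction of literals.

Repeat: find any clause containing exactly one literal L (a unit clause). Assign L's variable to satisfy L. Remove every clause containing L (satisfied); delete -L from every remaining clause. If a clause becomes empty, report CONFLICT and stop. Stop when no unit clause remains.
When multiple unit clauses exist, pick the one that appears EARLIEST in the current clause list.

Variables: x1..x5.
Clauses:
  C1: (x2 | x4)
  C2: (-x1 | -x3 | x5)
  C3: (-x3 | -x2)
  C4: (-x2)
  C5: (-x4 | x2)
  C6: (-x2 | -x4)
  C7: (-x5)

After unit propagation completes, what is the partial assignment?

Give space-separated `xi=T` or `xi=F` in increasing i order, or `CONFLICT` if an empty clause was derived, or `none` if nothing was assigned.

Answer: CONFLICT

Derivation:
unit clause [-2] forces x2=F; simplify:
  drop 2 from [2, 4] -> [4]
  drop 2 from [-4, 2] -> [-4]
  satisfied 3 clause(s); 4 remain; assigned so far: [2]
unit clause [4] forces x4=T; simplify:
  drop -4 from [-4] -> [] (empty!)
  satisfied 1 clause(s); 3 remain; assigned so far: [2, 4]
CONFLICT (empty clause)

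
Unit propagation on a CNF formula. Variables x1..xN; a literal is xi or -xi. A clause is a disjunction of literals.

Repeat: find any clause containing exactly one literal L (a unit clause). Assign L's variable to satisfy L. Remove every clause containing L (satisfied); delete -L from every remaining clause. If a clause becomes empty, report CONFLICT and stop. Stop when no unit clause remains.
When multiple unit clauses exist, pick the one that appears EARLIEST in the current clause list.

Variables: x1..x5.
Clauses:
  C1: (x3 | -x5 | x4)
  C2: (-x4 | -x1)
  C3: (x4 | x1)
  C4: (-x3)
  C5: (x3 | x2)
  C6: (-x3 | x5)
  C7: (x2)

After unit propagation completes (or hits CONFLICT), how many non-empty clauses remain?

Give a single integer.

unit clause [-3] forces x3=F; simplify:
  drop 3 from [3, -5, 4] -> [-5, 4]
  drop 3 from [3, 2] -> [2]
  satisfied 2 clause(s); 5 remain; assigned so far: [3]
unit clause [2] forces x2=T; simplify:
  satisfied 2 clause(s); 3 remain; assigned so far: [2, 3]

Answer: 3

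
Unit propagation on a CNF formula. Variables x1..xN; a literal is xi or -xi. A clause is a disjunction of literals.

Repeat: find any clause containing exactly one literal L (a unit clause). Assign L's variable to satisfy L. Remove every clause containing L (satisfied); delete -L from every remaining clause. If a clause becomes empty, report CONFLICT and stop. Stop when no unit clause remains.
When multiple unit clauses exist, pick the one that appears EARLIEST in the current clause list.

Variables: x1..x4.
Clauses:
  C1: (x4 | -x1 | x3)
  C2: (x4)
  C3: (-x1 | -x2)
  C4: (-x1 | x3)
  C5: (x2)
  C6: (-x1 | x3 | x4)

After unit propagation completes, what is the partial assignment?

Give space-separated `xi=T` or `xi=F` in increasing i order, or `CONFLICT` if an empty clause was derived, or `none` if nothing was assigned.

Answer: x1=F x2=T x4=T

Derivation:
unit clause [4] forces x4=T; simplify:
  satisfied 3 clause(s); 3 remain; assigned so far: [4]
unit clause [2] forces x2=T; simplify:
  drop -2 from [-1, -2] -> [-1]
  satisfied 1 clause(s); 2 remain; assigned so far: [2, 4]
unit clause [-1] forces x1=F; simplify:
  satisfied 2 clause(s); 0 remain; assigned so far: [1, 2, 4]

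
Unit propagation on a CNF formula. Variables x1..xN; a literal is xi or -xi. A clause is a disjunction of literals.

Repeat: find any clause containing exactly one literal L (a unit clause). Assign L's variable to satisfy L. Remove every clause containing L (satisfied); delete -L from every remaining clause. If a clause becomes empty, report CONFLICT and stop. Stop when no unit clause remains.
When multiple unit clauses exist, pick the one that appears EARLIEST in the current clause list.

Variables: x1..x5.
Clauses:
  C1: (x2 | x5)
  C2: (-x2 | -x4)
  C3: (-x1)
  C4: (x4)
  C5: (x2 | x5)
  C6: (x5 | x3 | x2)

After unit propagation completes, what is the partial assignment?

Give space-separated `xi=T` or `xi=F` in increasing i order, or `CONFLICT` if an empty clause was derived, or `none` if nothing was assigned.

Answer: x1=F x2=F x4=T x5=T

Derivation:
unit clause [-1] forces x1=F; simplify:
  satisfied 1 clause(s); 5 remain; assigned so far: [1]
unit clause [4] forces x4=T; simplify:
  drop -4 from [-2, -4] -> [-2]
  satisfied 1 clause(s); 4 remain; assigned so far: [1, 4]
unit clause [-2] forces x2=F; simplify:
  drop 2 from [2, 5] -> [5]
  drop 2 from [2, 5] -> [5]
  drop 2 from [5, 3, 2] -> [5, 3]
  satisfied 1 clause(s); 3 remain; assigned so far: [1, 2, 4]
unit clause [5] forces x5=T; simplify:
  satisfied 3 clause(s); 0 remain; assigned so far: [1, 2, 4, 5]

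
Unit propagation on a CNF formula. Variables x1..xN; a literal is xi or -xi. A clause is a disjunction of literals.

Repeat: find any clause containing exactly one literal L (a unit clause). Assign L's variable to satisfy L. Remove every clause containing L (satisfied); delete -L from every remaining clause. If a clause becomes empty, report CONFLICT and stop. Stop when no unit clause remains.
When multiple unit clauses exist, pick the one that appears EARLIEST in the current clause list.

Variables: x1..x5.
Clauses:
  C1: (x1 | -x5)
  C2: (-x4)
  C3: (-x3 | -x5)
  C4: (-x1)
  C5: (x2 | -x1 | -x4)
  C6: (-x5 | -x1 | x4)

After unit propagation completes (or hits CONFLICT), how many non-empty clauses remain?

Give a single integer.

Answer: 0

Derivation:
unit clause [-4] forces x4=F; simplify:
  drop 4 from [-5, -1, 4] -> [-5, -1]
  satisfied 2 clause(s); 4 remain; assigned so far: [4]
unit clause [-1] forces x1=F; simplify:
  drop 1 from [1, -5] -> [-5]
  satisfied 2 clause(s); 2 remain; assigned so far: [1, 4]
unit clause [-5] forces x5=F; simplify:
  satisfied 2 clause(s); 0 remain; assigned so far: [1, 4, 5]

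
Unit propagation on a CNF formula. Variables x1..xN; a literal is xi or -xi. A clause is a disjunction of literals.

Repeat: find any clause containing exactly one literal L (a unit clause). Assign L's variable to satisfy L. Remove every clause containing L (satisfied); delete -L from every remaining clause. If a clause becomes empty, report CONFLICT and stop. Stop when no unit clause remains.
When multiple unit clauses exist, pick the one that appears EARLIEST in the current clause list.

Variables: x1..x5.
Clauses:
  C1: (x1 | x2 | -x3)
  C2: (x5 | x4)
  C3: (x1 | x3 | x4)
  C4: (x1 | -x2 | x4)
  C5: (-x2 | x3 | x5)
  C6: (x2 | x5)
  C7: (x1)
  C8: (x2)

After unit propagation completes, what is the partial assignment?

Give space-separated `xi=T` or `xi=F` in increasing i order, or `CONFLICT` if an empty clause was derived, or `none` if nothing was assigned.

unit clause [1] forces x1=T; simplify:
  satisfied 4 clause(s); 4 remain; assigned so far: [1]
unit clause [2] forces x2=T; simplify:
  drop -2 from [-2, 3, 5] -> [3, 5]
  satisfied 2 clause(s); 2 remain; assigned so far: [1, 2]

Answer: x1=T x2=T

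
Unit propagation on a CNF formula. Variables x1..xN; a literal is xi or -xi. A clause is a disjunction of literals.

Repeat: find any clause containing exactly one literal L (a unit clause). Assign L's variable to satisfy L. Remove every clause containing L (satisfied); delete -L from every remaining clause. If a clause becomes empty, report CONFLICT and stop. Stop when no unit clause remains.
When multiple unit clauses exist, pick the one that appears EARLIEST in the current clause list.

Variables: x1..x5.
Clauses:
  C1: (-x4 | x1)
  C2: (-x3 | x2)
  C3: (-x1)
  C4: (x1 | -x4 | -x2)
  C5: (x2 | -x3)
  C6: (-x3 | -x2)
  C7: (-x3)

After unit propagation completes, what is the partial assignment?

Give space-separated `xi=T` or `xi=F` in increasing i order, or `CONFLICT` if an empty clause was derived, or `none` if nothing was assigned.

Answer: x1=F x3=F x4=F

Derivation:
unit clause [-1] forces x1=F; simplify:
  drop 1 from [-4, 1] -> [-4]
  drop 1 from [1, -4, -2] -> [-4, -2]
  satisfied 1 clause(s); 6 remain; assigned so far: [1]
unit clause [-4] forces x4=F; simplify:
  satisfied 2 clause(s); 4 remain; assigned so far: [1, 4]
unit clause [-3] forces x3=F; simplify:
  satisfied 4 clause(s); 0 remain; assigned so far: [1, 3, 4]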